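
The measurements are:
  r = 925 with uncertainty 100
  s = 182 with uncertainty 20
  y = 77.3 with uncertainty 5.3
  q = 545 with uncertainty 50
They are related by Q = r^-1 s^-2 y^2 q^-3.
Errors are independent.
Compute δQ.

Since Q is a product/quotient, work with relative uncertainties:
  (-1·δr/r)² = (-1×0.108)² = 0.0117;  (-2·δs/s)² = (-2×0.110)² = 0.0483;  (2·δy/y)² = (2×0.0686)² = 0.0188;  (-3·δq/q)² = (-3×0.0917)² = 0.0758
δQ/Q = √(0.155) = 0.393
Q = 1.2e-12, so δQ = 0.393 × 1.2e-12 = 4.74e-13.

4.74e-13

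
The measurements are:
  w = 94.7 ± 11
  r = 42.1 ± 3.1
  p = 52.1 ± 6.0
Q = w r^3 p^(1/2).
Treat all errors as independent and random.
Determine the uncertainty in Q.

1.31e+07

Since Q is a product/quotient, work with relative uncertainties:
  (1·δw/w)² = (1×0.116)² = 0.0135;  (3·δr/r)² = (3×0.0736)² = 0.0488;  (½·δp/p)² = (0.5×0.115)² = 0.00332
δQ/Q = √(0.0656) = 0.256
Q = 5.1e+07, so δQ = 0.256 × 5.1e+07 = 1.31e+07.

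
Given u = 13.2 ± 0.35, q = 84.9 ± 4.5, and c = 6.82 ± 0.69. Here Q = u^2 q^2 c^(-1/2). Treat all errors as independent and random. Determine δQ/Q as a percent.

Each factor contributes (exponent × relative error)² to (δQ/Q)²:
  (2·δu/u)² = (2×0.0265)² = 0.00281;  (2·δq/q)² = (2×0.0530)² = 0.0112;  (−½·δc/c)² = (-0.5×0.101)² = 0.00256
δQ/Q = √(0.0166) = 0.129

12.9%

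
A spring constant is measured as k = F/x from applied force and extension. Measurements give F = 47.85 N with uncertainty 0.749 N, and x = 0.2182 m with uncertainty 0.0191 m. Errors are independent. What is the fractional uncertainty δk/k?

0.0889

For a monomial k ∝ F, x^-1, fractional errors add in quadrature:
  (1·δF/F)² = (1×0.0157)² = 0.000245;  (-1·δx/x)² = (-1×0.0875)² = 0.00766
δk/k = √(0.00791) = 0.0889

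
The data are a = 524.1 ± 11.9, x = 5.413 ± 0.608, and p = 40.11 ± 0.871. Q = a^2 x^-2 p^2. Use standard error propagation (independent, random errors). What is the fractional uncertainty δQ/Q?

0.233

Each factor contributes (exponent × relative error)² to (δQ/Q)²:
  (2·δa/a)² = (2×0.0227)² = 0.00206;  (-2·δx/x)² = (-2×0.112)² = 0.0505;  (2·δp/p)² = (2×0.0217)² = 0.00189
δQ/Q = √(0.0544) = 0.233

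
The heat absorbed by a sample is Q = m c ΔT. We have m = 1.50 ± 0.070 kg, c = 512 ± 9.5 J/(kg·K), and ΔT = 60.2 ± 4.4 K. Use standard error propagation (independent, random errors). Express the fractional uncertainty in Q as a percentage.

8.87%

Products/powers → add relative errors in quadrature, weighted by exponent:
  (1·δm/m)² = (1×0.0467)² = 0.00218;  (1·δc/c)² = (1×0.0186)² = 0.000344;  (1·δΔT/ΔT)² = (1×0.0731)² = 0.00534
δQ/Q = √(0.00786) = 0.0887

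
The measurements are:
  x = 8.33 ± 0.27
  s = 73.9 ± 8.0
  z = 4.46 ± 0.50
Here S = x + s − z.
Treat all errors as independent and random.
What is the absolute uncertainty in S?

For a sum/difference, combine absolute errors in quadrature:
  (δx)² = 0.0729;  (δs)² = 64.0;  (δz)² = 0.250
δS = √(64.3) = 8.02

8.02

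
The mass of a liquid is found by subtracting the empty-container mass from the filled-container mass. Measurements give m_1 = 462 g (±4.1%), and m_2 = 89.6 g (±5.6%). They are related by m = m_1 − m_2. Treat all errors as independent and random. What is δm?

19.6 g

Sums and differences: (δm)² = Σ (cᵢ δxᵢ)².
  (δm_1)² = 359;  (δm_2)² = 25.2
δm = √(384) = 19.6 g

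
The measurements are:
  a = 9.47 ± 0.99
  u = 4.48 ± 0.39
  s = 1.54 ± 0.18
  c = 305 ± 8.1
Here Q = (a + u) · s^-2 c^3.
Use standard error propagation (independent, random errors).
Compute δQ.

Let w = a + u = 14.0. δw = √(δa² + δu²) = √(0.980 + 0.152) = 1.06, so δw/w = 0.0763.
Q is then a monomial in w, s, c:
δQ/Q = √((δw/w)² + (-2·δs/s)² + (3·δc/c)²) = √(0.00582 + 0.0546 + 0.00635) = 0.258
Q = 1.67e+08, so δQ = 0.258 × 1.67e+08 = 4.31e+07.

4.31e+07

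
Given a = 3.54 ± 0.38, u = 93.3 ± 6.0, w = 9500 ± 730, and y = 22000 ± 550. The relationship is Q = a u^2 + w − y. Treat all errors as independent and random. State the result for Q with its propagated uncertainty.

18300 ± 5240

Let p = a·u^2 = 30800. δp/p = √((1·δa/a)² + (2·δu/u)²) = √(0.0115 + 0.0165) = 0.168, so δp = 5160.
Q = p + w − y: δQ = √(δp² + δw² + δy²) = √(2.67e+07 + 5.33e+05 + 3.02e+05) = 5240
Q = 18300.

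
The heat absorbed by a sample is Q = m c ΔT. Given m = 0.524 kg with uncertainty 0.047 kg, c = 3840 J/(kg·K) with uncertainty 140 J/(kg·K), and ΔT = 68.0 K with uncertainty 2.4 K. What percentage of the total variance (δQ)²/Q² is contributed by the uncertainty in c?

12.5%

(δQ/Q)² = (1·δm/m)² + (1·δc/c)² + (1·δΔT/ΔT)²
  m term: (1×0.0897)² = 0.00805
  c term: (1×0.0365)² = 0.00133
  ΔT term: (1×0.0353)² = 0.00125
Total = 0.0106. Share from c = 0.00133/0.0106 = 0.125.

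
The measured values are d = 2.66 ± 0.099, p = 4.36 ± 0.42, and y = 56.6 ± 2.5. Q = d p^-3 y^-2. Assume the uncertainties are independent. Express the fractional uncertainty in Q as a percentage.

30.4%

Each factor contributes (exponent × relative error)² to (δQ/Q)²:
  (1·δd/d)² = (1×0.0372)² = 0.00139;  (-3·δp/p)² = (-3×0.0963)² = 0.0835;  (-2·δy/y)² = (-2×0.0442)² = 0.00780
δQ/Q = √(0.0927) = 0.304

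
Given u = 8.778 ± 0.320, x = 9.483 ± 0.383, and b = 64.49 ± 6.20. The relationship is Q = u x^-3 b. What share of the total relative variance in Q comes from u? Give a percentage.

5.26%

(δQ/Q)² = (1·δu/u)² + (-3·δx/x)² + (1·δb/b)²
  u term: (1×0.0365)² = 0.00133
  x term: (-3×0.0404)² = 0.0147
  b term: (1×0.0961)² = 0.00924
Total = 0.0253. Share from u = 0.00133/0.0253 = 0.0526.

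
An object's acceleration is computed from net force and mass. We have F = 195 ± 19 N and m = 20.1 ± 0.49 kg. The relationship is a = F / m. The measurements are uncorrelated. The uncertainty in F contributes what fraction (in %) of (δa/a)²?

94.1%

(δa/a)² = (1·δF/F)² + (-1·δm/m)²
  F term: (1×0.0974)² = 0.00949
  m term: (-1×0.0244)² = 0.000594
Total = 0.0101. Share from F = 0.00949/0.0101 = 0.941.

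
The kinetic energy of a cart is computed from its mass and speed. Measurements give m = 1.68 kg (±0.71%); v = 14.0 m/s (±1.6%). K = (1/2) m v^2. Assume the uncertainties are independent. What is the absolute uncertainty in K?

For a monomial K ∝ m, v^2, fractional errors add in quadrature:
  (1·δm/m)² = (1×0.00710)² = 5.04e-05;  (2·δv/v)² = (2×0.0160)² = 0.00102
δK/K = √(0.00107) = 0.0328
K = 165 J, so δK = 0.0328 × 165 = 5.40 J.

5.40 J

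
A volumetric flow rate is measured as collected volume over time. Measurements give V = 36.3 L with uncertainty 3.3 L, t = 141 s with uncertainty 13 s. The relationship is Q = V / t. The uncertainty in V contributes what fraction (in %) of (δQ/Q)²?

49.3%

(δQ/Q)² = (1·δV/V)² + (-1·δt/t)²
  V term: (1×0.0909)² = 0.00826
  t term: (-1×0.0922)² = 0.00850
Total = 0.0168. Share from V = 0.00826/0.0168 = 0.493.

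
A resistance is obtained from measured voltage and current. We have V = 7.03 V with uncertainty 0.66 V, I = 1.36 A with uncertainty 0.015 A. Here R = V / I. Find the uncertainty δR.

0.489 Ω

For a monomial R ∝ V, I^-1, fractional errors add in quadrature:
  (1·δV/V)² = (1×0.0939)² = 0.00881;  (-1·δI/I)² = (-1×0.0110)² = 0.000122
δR/R = √(0.00894) = 0.0945
R = 5.17 Ω, so δR = 0.0945 × 5.17 = 0.489 Ω.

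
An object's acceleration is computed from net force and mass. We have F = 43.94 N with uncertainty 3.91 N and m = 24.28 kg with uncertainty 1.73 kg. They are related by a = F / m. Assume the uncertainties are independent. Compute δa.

Relative error in a monomial: (δa/a)² = Σ (nᵢ · δxᵢ/xᵢ)².
  (1·δF/F)² = (1×0.0890)² = 0.00792;  (-1·δm/m)² = (-1×0.0713)² = 0.00508
δa/a = √(0.0130) = 0.114
a = 1.810 m/s^2, so δa = 0.114 × 1.810 = 0.206 m/s^2.

0.206 m/s^2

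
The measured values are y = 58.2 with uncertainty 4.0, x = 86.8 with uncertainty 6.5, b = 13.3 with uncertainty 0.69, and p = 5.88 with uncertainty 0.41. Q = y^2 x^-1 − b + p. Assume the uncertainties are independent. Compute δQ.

6.16

Let w = y^2·x^-1 = 39.0. δw/w = √((2·δy/y)² + (-1·δx/x)²) = √(0.0189 + 0.00561) = 0.157, so δw = 6.11.
Q = w − b + p: δQ = √(δw² + δb² + δp²) = √(37.3 + 0.476 + 0.168) = 6.16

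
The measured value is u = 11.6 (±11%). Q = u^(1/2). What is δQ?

0.187

Q ∝ u^(1/2), so δQ/Q = |½| · δu/u = 0.5 × 0.110 = 0.0550.
Q = 3.41, so δQ = 0.0550 × 3.41 = 0.187.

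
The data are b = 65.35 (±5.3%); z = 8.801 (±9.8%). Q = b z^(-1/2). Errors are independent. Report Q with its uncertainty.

Each factor contributes (exponent × relative error)² to (δQ/Q)²:
  (1·δb/b)² = (1×0.0530)² = 0.00281;  (−½·δz/z)² = (-0.5×0.0980)² = 0.00240
δQ/Q = √(0.00521) = 0.0722
Q = 22.03, so δQ = 0.0722 × 22.03 = 1.59.

22.03 ± 1.59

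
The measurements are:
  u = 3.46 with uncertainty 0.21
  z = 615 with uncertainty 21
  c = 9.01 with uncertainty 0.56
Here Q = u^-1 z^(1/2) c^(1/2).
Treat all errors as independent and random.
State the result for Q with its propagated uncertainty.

Since Q is a product/quotient, work with relative uncertainties:
  (-1·δu/u)² = (-1×0.0607)² = 0.00368;  (½·δz/z)² = (0.5×0.0341)² = 0.000291;  (½·δc/c)² = (0.5×0.0622)² = 0.000966
δQ/Q = √(0.00494) = 0.0703
Q = 21.5, so δQ = 0.0703 × 21.5 = 1.51.

21.5 ± 1.51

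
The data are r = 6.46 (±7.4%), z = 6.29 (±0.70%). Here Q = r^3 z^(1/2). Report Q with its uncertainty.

For a monomial Q ∝ r^3, z^(1/2), fractional errors add in quadrature:
  (3·δr/r)² = (3×0.0740)² = 0.0493;  (½·δz/z)² = (0.5×0.00700)² = 1.22e-05
δQ/Q = √(0.0493) = 0.222
Q = 676, so δQ = 0.222 × 676 = 150.

676 ± 150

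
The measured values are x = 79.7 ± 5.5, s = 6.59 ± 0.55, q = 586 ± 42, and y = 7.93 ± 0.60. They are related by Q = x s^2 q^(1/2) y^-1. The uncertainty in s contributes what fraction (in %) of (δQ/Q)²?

(δQ/Q)² = (1·δx/x)² + (2·δs/s)² + (½·δq/q)² + (-1·δy/y)²
  x term: (1×0.0690)² = 0.00476
  s term: (2×0.0835)² = 0.0279
  q term: (0.5×0.0717)² = 0.00128
  y term: (-1×0.0757)² = 0.00572
Total = 0.0396. Share from s = 0.0279/0.0396 = 0.703.

70.3%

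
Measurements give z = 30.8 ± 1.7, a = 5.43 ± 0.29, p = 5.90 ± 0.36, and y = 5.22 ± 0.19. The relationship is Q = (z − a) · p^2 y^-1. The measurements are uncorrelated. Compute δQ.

Let u = z − a = 25.4. δu = √(δz² + δa²) = √(2.89 + 0.0841) = 1.72, so δu/u = 0.0680.
Q is then a monomial in u, p, y:
δQ/Q = √((δu/u)² + (2·δp/p)² + (-1·δy/y)²) = √(0.00462 + 0.0149 + 0.00132) = 0.144
Q = 169, so δQ = 0.144 × 169 = 24.4.

24.4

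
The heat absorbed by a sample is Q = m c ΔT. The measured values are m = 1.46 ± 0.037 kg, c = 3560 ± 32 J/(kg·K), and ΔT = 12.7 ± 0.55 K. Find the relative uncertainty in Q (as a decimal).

For a monomial Q ∝ m, c, ΔT, fractional errors add in quadrature:
  (1·δm/m)² = (1×0.0253)² = 0.000642;  (1·δc/c)² = (1×0.00899)² = 8.08e-05;  (1·δΔT/ΔT)² = (1×0.0433)² = 0.00188
δQ/Q = √(0.00260) = 0.0510

0.0510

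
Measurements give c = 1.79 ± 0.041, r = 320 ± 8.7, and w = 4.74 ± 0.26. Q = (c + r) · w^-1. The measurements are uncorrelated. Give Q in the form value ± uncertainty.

Let u = c + r = 322. δu = √(δc² + δr²) = √(0.00168 + 75.7) = 8.70, so δu/u = 0.0270.
Q is then a monomial in u, w:
δQ/Q = √((δu/u)² + (-1·δw/w)²) = √(0.000731 + 0.00301) = 0.0612
Q = 67.9, so δQ = 0.0612 × 67.9 = 4.15.

67.9 ± 4.15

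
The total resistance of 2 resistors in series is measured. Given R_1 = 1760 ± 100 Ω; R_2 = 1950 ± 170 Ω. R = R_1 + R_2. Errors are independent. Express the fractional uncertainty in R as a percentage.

For a sum/difference, combine absolute errors in quadrature:
  (δR_1)² = 10000;  (δR_2)² = 28900
δR = √(38900) = 197 Ω
R = 3710 Ω, so δR/R = 197/3710 = 0.0532.

5.32%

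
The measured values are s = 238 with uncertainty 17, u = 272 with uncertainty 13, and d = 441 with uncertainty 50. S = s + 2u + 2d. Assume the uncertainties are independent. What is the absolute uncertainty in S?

Absolute uncertainties add in quadrature for a linear combination:
  (δs)² = 289;  (2·δu)² = 676;  (2·δd)² = 10000
δS = √(11000) = 105

105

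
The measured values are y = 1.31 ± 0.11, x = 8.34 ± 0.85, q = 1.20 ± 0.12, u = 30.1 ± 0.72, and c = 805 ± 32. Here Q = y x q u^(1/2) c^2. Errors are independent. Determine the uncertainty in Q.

For a monomial Q ∝ y, x, q, u^(1/2), c^2, fractional errors add in quadrature:
  (1·δy/y)² = (1×0.0840)² = 0.00705;  (1·δx/x)² = (1×0.102)² = 0.0104;  (1·δq/q)² = (1×0.100)² = 0.0100;  (½·δu/u)² = (0.5×0.0239)² = 0.000143;  (2·δc/c)² = (2×0.0398)² = 0.00632
δQ/Q = √(0.0339) = 0.184
Q = 4.66e+07, so δQ = 0.184 × 4.66e+07 = 8.58e+06.

8.58e+06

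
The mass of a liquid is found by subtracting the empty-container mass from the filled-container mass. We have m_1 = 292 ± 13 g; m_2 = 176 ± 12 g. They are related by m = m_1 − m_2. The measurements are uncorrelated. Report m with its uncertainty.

116 ± 17.7 g

Absolute uncertainties add in quadrature for a linear combination:
  (δm_1)² = 169;  (δm_2)² = 144
δm = √(313) = 17.7 g
m = 116 g.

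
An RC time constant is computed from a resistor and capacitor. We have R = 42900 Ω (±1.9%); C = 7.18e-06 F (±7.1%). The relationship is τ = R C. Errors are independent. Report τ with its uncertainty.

0.308 ± 0.0226 s

Each factor contributes (exponent × relative error)² to (δτ/τ)²:
  (1·δR/R)² = (1×0.0190)² = 0.000361;  (1·δC/C)² = (1×0.0710)² = 0.00504
δτ/τ = √(0.00540) = 0.0735
τ = 0.308 s, so δτ = 0.0735 × 0.308 = 0.0226 s.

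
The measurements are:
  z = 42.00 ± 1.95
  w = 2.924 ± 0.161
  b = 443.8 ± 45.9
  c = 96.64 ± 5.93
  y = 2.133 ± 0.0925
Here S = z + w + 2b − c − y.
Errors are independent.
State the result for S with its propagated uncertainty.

833.8 ± 92.0

Sums and differences: (δS)² = Σ (cᵢ δxᵢ)².
  (δz)² = 3.80;  (δw)² = 0.0259;  (2·δb)² = 8430;  (δc)² = 35.2;  (δy)² = 0.00856
δS = √(8470) = 92.0
S = 833.8.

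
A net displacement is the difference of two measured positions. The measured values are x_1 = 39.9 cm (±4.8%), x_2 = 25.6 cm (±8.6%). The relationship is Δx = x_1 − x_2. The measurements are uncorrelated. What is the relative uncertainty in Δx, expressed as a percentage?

For a sum/difference, combine absolute errors in quadrature:
  (δx_1)² = 3.67;  (δx_2)² = 4.85
δΔx = √(8.52) = 2.92 cm
Δx = 14.3 cm, so δΔx/Δx = 2.92/14.3 = 0.204.

20.4%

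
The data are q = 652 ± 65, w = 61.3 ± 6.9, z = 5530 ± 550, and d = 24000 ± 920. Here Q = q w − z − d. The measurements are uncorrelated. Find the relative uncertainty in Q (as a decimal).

Let p = q·w = 40000. δp/p = √((1·δq/q)² + (1·δw/w)²) = √(0.00994 + 0.0127) = 0.150, so δp = 6010.
Q = p − z − d: δQ = √(δp² + δz² + δd²) = √(3.61e+07 + 3.02e+05 + 8.46e+05) = 6100
Q = 10400, so δQ/Q = 6100/10400 = 0.585.

0.585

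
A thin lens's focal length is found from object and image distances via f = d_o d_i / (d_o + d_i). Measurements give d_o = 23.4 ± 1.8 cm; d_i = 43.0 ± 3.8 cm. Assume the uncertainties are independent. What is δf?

0.890 cm

∂f/∂d_o = (d_i/(d_o+d_i))² = 0.419;  ∂f/∂d_i = (d_o/(d_o+d_i))² = 0.124
δf = √((∂f/∂d_o · δd_o)² + (∂f/∂d_i · δd_i)²) = √(0.570 + 0.223) = 0.890 cm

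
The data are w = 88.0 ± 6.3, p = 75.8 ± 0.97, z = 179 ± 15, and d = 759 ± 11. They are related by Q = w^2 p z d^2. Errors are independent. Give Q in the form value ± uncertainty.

Since Q is a product/quotient, work with relative uncertainties:
  (2·δw/w)² = (2×0.0716)² = 0.0205;  (1·δp/p)² = (1×0.0128)² = 0.000164;  (1·δz/z)² = (1×0.0838)² = 0.00702;  (2·δd/d)² = (2×0.0145)² = 0.000840
δQ/Q = √(0.0285) = 0.169
Q = 6.05e+13, so δQ = 0.169 × 6.05e+13 = 1.02e+13.

(6.05 ± 1.02) × 10^13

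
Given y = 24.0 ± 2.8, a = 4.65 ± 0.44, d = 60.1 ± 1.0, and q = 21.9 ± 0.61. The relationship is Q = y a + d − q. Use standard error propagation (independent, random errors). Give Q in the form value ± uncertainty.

Let p = y·a = 112. δp/p = √((1·δy/y)² + (1·δa/a)²) = √(0.0136 + 0.00895) = 0.150, so δp = 16.8.
Q = p + d − q: δQ = √(δp² + δd² + δq²) = √(281 + 1.00 + 0.372) = 16.8
Q = 150.

150 ± 16.8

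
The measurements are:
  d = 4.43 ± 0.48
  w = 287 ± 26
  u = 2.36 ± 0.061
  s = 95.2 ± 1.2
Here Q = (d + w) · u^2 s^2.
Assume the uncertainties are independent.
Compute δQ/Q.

Let h = d + w = 291. δh = √(δd² + δw²) = √(0.230 + 676) = 26.0, so δh/h = 0.0892.
Q is then a monomial in h, u, s:
δQ/Q = √((δh/h)² + (2·δu/u)² + (2·δs/s)²) = √(0.00796 + 0.00267 + 0.000636) = 0.106

0.106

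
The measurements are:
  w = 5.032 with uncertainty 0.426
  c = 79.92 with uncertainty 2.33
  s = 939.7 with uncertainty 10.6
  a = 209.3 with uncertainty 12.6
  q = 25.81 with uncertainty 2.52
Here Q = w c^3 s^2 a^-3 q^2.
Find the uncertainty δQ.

4.83e+07

Since Q is a product/quotient, work with relative uncertainties:
  (1·δw/w)² = (1×0.0847)² = 0.00717;  (3·δc/c)² = (3×0.0292)² = 0.00765;  (2·δs/s)² = (2×0.0113)² = 0.000509;  (-3·δa/a)² = (-3×0.0602)² = 0.0326;  (2·δq/q)² = (2×0.0976)² = 0.0381
δQ/Q = √(0.0861) = 0.293
Q = 1.648e+08, so δQ = 0.293 × 1.648e+08 = 4.83e+07.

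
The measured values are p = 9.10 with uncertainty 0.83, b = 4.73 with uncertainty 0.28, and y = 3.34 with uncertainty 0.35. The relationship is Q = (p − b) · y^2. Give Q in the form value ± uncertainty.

48.7 ± 14.1

Let u = p − b = 4.37. δu = √(δp² + δb²) = √(0.689 + 0.0784) = 0.876, so δu/u = 0.200.
Q is then a monomial in u, y:
δQ/Q = √((δu/u)² + (2·δy/y)²) = √(0.0402 + 0.0439) = 0.290
Q = 48.7, so δQ = 0.290 × 48.7 = 14.1.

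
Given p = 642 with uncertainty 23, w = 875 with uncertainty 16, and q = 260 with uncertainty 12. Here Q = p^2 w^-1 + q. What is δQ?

Let h = p^2·w^-1 = 471. δh/h = √((2·δp/p)² + (-1·δw/w)²) = √(0.00513 + 0.000334) = 0.0739, so δh = 34.8.
Q = h + q: δQ = √(δh² + δq²) = √(1210 + 144) = 36.8

36.8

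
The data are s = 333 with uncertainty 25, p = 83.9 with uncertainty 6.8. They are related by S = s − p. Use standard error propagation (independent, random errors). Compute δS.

25.9

S is a linear combination, so absolute uncertainties add in quadrature:
  (δs)² = 625;  (δp)² = 46.2
δS = √(671) = 25.9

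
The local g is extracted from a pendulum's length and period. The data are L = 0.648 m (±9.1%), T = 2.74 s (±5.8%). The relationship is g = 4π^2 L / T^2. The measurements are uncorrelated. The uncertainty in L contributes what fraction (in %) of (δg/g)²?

(δg/g)² = (1·δL/L)² + (-2·δT/T)²
  L term: (1×0.0910)² = 0.00828
  T term: (-2×0.0580)² = 0.0135
Total = 0.0217. Share from L = 0.00828/0.0217 = 0.381.

38.1%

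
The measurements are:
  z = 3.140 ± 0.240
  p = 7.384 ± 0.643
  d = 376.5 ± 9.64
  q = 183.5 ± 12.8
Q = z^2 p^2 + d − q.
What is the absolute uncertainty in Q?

126

Let w = z^2·p^2 = 537.6. δw/w = √((2·δz/z)² + (2·δp/p)²) = √(0.0234 + 0.0303) = 0.232, so δw = 125.
Q = w + d − q: δQ = √(δw² + δd² + δq²) = √(15500 + 92.9 + 164) = 126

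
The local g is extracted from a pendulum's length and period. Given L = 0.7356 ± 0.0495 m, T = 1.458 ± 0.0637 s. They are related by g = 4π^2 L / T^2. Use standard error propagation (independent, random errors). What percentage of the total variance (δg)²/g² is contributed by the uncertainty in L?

(δg/g)² = (1·δL/L)² + (-2·δT/T)²
  L term: (1×0.0673)² = 0.00453
  T term: (-2×0.0437)² = 0.00764
Total = 0.0122. Share from L = 0.00453/0.0122 = 0.372.

37.2%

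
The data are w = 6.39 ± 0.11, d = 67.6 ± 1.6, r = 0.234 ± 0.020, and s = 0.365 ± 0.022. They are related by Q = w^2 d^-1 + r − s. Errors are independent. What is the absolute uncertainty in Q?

Let p = w^2·d^-1 = 0.604. δp/p = √((2·δw/w)² + (-1·δd/d)²) = √(0.00119 + 0.000560) = 0.0418, so δp = 0.0252.
Q = p + r − s: δQ = √(δp² + δr² + δs²) = √(0.000637 + 0.000400 + 0.000484) = 0.0390

0.0390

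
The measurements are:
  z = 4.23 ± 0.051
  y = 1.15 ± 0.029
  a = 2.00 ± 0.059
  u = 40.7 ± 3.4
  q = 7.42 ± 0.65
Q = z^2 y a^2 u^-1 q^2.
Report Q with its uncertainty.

111 ± 22.9

Relative error in a monomial: (δQ/Q)² = Σ (nᵢ · δxᵢ/xᵢ)².
  (2·δz/z)² = (2×0.0121)² = 0.000581;  (1·δy/y)² = (1×0.0252)² = 0.000636;  (2·δa/a)² = (2×0.0295)² = 0.00348;  (-1·δu/u)² = (-1×0.0835)² = 0.00698;  (2·δq/q)² = (2×0.0876)² = 0.0307
δQ/Q = √(0.0424) = 0.206
Q = 111, so δQ = 0.206 × 111 = 22.9.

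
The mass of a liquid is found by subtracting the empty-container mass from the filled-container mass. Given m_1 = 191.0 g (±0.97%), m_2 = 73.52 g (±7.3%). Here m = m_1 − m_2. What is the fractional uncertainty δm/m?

m is a linear combination, so absolute uncertainties add in quadrature:
  (δm_1)² = 3.43;  (δm_2)² = 28.8
δm = √(32.2) = 5.68 g
m = 117.5 g, so δm/m = 5.68/117.5 = 0.0483.

0.0483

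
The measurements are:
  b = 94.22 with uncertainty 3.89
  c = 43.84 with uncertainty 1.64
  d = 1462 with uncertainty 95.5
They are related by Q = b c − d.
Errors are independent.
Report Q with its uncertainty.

2669 ± 249

Let p = b·c = 4131. δp/p = √((1·δb/b)² + (1·δc/c)²) = √(0.00170 + 0.00140) = 0.0557, so δp = 230.
Q = p − d: δQ = √(δp² + δd²) = √(53000 + 9120) = 249
Q = 2669.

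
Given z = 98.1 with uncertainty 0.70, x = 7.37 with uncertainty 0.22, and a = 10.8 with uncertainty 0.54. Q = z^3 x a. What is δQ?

4.66e+06

Since Q is a product/quotient, work with relative uncertainties:
  (3·δz/z)² = (3×0.00714)² = 0.000458;  (1·δx/x)² = (1×0.0299)² = 0.000891;  (1·δa/a)² = (1×0.0500)² = 0.00250
δQ/Q = √(0.00385) = 0.0620
Q = 7.51e+07, so δQ = 0.0620 × 7.51e+07 = 4.66e+06.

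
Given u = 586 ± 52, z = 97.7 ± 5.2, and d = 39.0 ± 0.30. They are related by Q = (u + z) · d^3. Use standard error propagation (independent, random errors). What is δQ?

3.24e+06

Let w = u + z = 684. δw = √(δu² + δz²) = √(2700 + 27.0) = 52.3, so δw/w = 0.0764.
Q is then a monomial in w, d:
δQ/Q = √((δw/w)² + (3·δd/d)²) = √(0.00584 + 0.000533) = 0.0798
Q = 4.06e+07, so δQ = 0.0798 × 4.06e+07 = 3.24e+06.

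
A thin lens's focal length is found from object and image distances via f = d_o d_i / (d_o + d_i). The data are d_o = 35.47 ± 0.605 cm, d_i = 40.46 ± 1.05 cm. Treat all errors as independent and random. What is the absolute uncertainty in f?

∂f/∂d_o = (d_i/(d_o+d_i))² = 0.284;  ∂f/∂d_i = (d_o/(d_o+d_i))² = 0.218
δf = √((∂f/∂d_o · δd_o)² + (∂f/∂d_i · δd_i)²) = √(0.0295 + 0.0525) = 0.286 cm

0.286 cm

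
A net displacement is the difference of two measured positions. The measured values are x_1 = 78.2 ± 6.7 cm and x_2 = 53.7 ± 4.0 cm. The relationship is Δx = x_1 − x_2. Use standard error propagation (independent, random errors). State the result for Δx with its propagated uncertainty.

Absolute uncertainties add in quadrature for a linear combination:
  (δx_1)² = 44.9;  (δx_2)² = 16.0
δΔx = √(60.9) = 7.80 cm
Δx = 24.5 cm.

24.5 ± 7.80 cm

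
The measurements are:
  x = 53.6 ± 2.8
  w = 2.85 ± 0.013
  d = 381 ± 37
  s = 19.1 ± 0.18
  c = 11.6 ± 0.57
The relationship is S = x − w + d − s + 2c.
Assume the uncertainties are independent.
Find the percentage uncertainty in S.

Each term contributes (cᵢ δxᵢ)² to (δS)²:
  (δx)² = 7.84;  (δw)² = 0.000169;  (δd)² = 1370;  (δs)² = 0.0324;  (2·δc)² = 1.30
δS = √(1380) = 37.1
S = 436, so δS/S = 37.1/436 = 0.0852.

8.52%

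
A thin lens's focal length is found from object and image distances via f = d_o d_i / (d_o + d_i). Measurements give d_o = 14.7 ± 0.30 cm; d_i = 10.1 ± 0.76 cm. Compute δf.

∂f/∂d_o = (d_i/(d_o+d_i))² = 0.166;  ∂f/∂d_i = (d_o/(d_o+d_i))² = 0.351
δf = √((∂f/∂d_o · δd_o)² + (∂f/∂d_i · δd_i)²) = √(0.00248 + 0.0713) = 0.272 cm

0.272 cm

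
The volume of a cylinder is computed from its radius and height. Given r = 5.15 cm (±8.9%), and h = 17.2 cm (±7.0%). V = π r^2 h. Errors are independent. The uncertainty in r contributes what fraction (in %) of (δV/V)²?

86.6%

(δV/V)² = (2·δr/r)² + (1·δh/h)²
  r term: (2×0.0890)² = 0.0317
  h term: (1×0.0700)² = 0.00490
Total = 0.0366. Share from r = 0.0317/0.0366 = 0.866.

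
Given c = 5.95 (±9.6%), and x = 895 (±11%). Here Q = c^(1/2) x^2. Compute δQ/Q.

Since Q is a product/quotient, work with relative uncertainties:
  (½·δc/c)² = (0.5×0.0960)² = 0.00230;  (2·δx/x)² = (2×0.110)² = 0.0484
δQ/Q = √(0.0507) = 0.225

0.225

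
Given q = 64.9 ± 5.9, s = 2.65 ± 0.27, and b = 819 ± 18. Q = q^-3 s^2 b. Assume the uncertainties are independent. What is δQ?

0.00718

Products/powers → add relative errors in quadrature, weighted by exponent:
  (-3·δq/q)² = (-3×0.0909)² = 0.0744;  (2·δs/s)² = (2×0.102)² = 0.0415;  (1·δb/b)² = (1×0.0220)² = 0.000483
δQ/Q = √(0.116) = 0.341
Q = 0.0210, so δQ = 0.341 × 0.0210 = 0.00718.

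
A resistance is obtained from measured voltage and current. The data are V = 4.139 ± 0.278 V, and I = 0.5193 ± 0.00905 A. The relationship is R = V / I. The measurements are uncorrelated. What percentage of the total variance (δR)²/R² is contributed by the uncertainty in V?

93.7%

(δR/R)² = (1·δV/V)² + (-1·δI/I)²
  V term: (1×0.0672)² = 0.00451
  I term: (-1×0.0174)² = 0.000304
Total = 0.00481. Share from V = 0.00451/0.00481 = 0.937.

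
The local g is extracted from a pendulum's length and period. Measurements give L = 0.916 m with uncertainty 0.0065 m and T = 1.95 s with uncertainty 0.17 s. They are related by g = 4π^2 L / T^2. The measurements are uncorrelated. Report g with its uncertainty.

9.51 ± 1.66 m/s^2

Each factor contributes (exponent × relative error)² to (δg/g)²:
  (1·δL/L)² = (1×0.00710)² = 5.04e-05;  (-2·δT/T)² = (-2×0.0872)² = 0.0304
δg/g = √(0.0305) = 0.175
g = 9.51 m/s^2, so δg = 0.175 × 9.51 = 1.66 m/s^2.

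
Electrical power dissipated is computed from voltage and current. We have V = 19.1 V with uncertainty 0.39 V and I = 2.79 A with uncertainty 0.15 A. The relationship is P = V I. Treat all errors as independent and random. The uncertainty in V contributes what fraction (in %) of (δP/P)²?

12.6%

(δP/P)² = (1·δV/V)² + (1·δI/I)²
  V term: (1×0.0204)² = 0.000417
  I term: (1×0.0538)² = 0.00289
Total = 0.00331. Share from V = 0.000417/0.00331 = 0.126.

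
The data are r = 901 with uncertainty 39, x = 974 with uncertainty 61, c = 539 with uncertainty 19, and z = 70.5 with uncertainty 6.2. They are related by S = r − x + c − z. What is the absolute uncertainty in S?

75.1

S is a linear combination, so absolute uncertainties add in quadrature:
  (δr)² = 1520;  (δx)² = 3720;  (δc)² = 361;  (δz)² = 38.4
δS = √(5640) = 75.1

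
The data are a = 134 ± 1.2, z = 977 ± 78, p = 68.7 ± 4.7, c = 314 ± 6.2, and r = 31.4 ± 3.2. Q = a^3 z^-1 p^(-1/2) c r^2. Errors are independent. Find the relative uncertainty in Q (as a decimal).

0.224

Relative error in a monomial: (δQ/Q)² = Σ (nᵢ · δxᵢ/xᵢ)².
  (3·δa/a)² = (3×0.00896)² = 0.000722;  (-1·δz/z)² = (-1×0.0798)² = 0.00637;  (−½·δp/p)² = (-0.5×0.0684)² = 0.00117;  (1·δc/c)² = (1×0.0197)² = 0.000390;  (2·δr/r)² = (2×0.102)² = 0.0415
δQ/Q = √(0.0502) = 0.224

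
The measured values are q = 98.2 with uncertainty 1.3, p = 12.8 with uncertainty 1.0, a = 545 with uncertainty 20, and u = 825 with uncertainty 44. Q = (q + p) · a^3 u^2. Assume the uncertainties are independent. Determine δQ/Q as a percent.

15.4%

Let w = q + p = 111. δw = √(δq² + δp²) = √(1.69 + 1.00) = 1.64, so δw/w = 0.0148.
Q is then a monomial in w, a, u:
δQ/Q = √((δw/w)² + (3·δa/a)² + (2·δu/u)²) = √(0.000218 + 0.0121 + 0.0114) = 0.154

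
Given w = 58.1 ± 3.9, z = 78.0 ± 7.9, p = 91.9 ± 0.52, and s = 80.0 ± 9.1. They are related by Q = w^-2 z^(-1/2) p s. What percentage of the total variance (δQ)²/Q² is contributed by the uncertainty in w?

53.7%

(δQ/Q)² = (-2·δw/w)² + (−½·δz/z)² + (1·δp/p)² + (1·δs/s)²
  w term: (-2×0.0671)² = 0.0180
  z term: (-0.5×0.101)² = 0.00256
  p term: (1×0.00566)² = 3.2e-05
  s term: (1×0.114)² = 0.0129
Total = 0.0336. Share from w = 0.0180/0.0336 = 0.537.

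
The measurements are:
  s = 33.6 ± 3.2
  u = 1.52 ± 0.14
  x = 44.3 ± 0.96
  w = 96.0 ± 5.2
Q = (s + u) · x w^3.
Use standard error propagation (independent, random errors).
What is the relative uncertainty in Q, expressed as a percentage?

18.8%

Let h = s + u = 35.1. δh = √(δs² + δu²) = √(10.2 + 0.0196) = 3.20, so δh/h = 0.0912.
Q is then a monomial in h, x, w:
δQ/Q = √((δh/h)² + (1·δx/x)² + (3·δw/w)²) = √(0.00832 + 0.000470 + 0.0264) = 0.188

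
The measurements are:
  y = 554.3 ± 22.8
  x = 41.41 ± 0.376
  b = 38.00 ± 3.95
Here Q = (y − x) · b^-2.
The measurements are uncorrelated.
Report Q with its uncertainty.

0.3552 ± 0.0755

Let u = y − x = 512.9. δu = √(δy² + δx²) = √(520 + 0.141) = 22.8, so δu/u = 0.0445.
Q is then a monomial in u, b:
δQ/Q = √((δu/u)² + (-2·δb/b)²) = √(0.00198 + 0.0432) = 0.213
Q = 0.3552, so δQ = 0.213 × 0.3552 = 0.0755.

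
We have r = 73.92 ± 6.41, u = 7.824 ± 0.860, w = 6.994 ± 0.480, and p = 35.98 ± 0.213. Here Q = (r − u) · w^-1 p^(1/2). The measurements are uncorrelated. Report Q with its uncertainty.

56.69 ± 6.78

Let h = r − u = 66.10. δh = √(δr² + δu²) = √(41.1 + 0.740) = 6.47, so δh/h = 0.0978.
Q is then a monomial in h, w, p:
δQ/Q = √((δh/h)² + (-1·δw/w)² + (½·δp/p)²) = √(0.00957 + 0.00471 + 8.76e-06) = 0.120
Q = 56.69, so δQ = 0.120 × 56.69 = 6.78.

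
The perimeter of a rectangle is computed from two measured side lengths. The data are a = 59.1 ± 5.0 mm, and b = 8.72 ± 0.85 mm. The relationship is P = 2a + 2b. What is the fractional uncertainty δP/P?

0.0748

Sums and differences: (δP)² = Σ (cᵢ δxᵢ)².
  (2·δa)² = 100;  (2·δb)² = 2.89
δP = √(103) = 10.1 mm
P = 136 mm, so δP/P = 10.1/136 = 0.0748.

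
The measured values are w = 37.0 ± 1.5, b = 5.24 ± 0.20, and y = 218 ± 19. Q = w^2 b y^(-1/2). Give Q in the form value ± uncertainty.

For a monomial Q ∝ w^2, b, y^(-1/2), fractional errors add in quadrature:
  (2·δw/w)² = (2×0.0405)² = 0.00657;  (1·δb/b)² = (1×0.0382)² = 0.00146;  (−½·δy/y)² = (-0.5×0.0872)² = 0.00190
δQ/Q = √(0.00993) = 0.0996
Q = 486, so δQ = 0.0996 × 486 = 48.4.

486 ± 48.4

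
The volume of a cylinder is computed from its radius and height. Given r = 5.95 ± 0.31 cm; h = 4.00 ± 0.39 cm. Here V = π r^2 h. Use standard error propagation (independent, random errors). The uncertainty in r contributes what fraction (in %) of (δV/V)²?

53.3%

(δV/V)² = (2·δr/r)² + (1·δh/h)²
  r term: (2×0.0521)² = 0.0109
  h term: (1×0.0975)² = 0.00951
Total = 0.0204. Share from r = 0.0109/0.0204 = 0.533.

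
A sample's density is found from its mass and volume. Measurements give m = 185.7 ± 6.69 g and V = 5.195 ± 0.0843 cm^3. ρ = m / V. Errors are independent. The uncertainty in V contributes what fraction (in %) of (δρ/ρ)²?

16.9%

(δρ/ρ)² = (1·δm/m)² + (-1·δV/V)²
  m term: (1×0.0360)² = 0.00130
  V term: (-1×0.0162)² = 0.000263
Total = 0.00156. Share from V = 0.000263/0.00156 = 0.169.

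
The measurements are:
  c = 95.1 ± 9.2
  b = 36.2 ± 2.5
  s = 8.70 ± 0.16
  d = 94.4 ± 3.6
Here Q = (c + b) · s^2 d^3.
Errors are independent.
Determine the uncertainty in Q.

1.17e+09

Let u = c + b = 131. δu = √(δc² + δb²) = √(84.6 + 6.25) = 9.53, so δu/u = 0.0726.
Q is then a monomial in u, s, d:
δQ/Q = √((δu/u)² + (2·δs/s)² + (3·δd/d)²) = √(0.00527 + 0.00135 + 0.0131) = 0.140
Q = 8.36e+09, so δQ = 0.140 × 8.36e+09 = 1.17e+09.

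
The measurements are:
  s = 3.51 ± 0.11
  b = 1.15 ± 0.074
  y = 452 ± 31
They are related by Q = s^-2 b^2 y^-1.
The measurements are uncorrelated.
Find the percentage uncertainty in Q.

Each factor contributes (exponent × relative error)² to (δQ/Q)²:
  (-2·δs/s)² = (-2×0.0313)² = 0.00393;  (2·δb/b)² = (2×0.0643)² = 0.0166;  (-1·δy/y)² = (-1×0.0686)² = 0.00470
δQ/Q = √(0.0252) = 0.159

15.9%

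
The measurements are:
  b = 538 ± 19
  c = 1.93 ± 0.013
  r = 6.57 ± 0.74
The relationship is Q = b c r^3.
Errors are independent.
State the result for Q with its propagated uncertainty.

For a monomial Q ∝ b, c, r^3, fractional errors add in quadrature:
  (1·δb/b)² = (1×0.0353)² = 0.00125;  (1·δc/c)² = (1×0.00674)² = 4.54e-05;  (3·δr/r)² = (3×0.113)² = 0.114
δQ/Q = √(0.115) = 0.340
Q = 2.94e+05, so δQ = 0.340 × 2.94e+05 = 1e+05.

(2.94 ± 1.00) × 10^5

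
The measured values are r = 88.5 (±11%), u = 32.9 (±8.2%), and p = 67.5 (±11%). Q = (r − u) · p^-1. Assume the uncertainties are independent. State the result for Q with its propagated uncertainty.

Let w = r − u = 55.6. δw = √(δr² + δu²) = √(94.8 + 7.28) = 10.1, so δw/w = 0.182.
Q is then a monomial in w, p:
δQ/Q = √((δw/w)² + (-1·δp/p)²) = √(0.0330 + 0.0121) = 0.212
Q = 0.824, so δQ = 0.212 × 0.824 = 0.175.

0.824 ± 0.175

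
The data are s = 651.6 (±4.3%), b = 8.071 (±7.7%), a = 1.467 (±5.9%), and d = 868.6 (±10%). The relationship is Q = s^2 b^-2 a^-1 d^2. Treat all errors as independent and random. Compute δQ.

9.16e+08

Products/powers → add relative errors in quadrature, weighted by exponent:
  (2·δs/s)² = (2×0.0430)² = 0.00740;  (-2·δb/b)² = (-2×0.0770)² = 0.0237;  (-1·δa/a)² = (-1×0.0590)² = 0.00348;  (2·δd/d)² = (2×0.100)² = 0.0400
δQ/Q = √(0.0746) = 0.273
Q = 3.352e+09, so δQ = 0.273 × 3.352e+09 = 9.16e+08.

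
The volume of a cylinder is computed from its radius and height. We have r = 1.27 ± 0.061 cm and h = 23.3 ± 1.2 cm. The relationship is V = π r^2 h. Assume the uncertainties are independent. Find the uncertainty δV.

Since V is a product/quotient, work with relative uncertainties:
  (2·δr/r)² = (2×0.0480)² = 0.00923;  (1·δh/h)² = (1×0.0515)² = 0.00265
δV/V = √(0.0119) = 0.109
V = 118 cm^3, so δV = 0.109 × 118 = 12.9 cm^3.

12.9 cm^3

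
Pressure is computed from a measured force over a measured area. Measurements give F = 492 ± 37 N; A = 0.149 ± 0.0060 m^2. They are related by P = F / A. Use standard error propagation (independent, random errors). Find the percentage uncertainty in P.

8.53%

Products/powers → add relative errors in quadrature, weighted by exponent:
  (1·δF/F)² = (1×0.0752)² = 0.00566;  (-1·δA/A)² = (-1×0.0403)² = 0.00162
δP/P = √(0.00728) = 0.0853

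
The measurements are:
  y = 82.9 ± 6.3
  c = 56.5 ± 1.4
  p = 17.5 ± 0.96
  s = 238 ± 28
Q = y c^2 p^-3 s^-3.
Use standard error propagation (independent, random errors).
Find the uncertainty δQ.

Each factor contributes (exponent × relative error)² to (δQ/Q)²:
  (1·δy/y)² = (1×0.0760)² = 0.00578;  (2·δc/c)² = (2×0.0248)² = 0.00246;  (-3·δp/p)² = (-3×0.0549)² = 0.0271;  (-3·δs/s)² = (-3×0.118)² = 0.125
δQ/Q = √(0.160) = 0.400
Q = 3.66e-06, so δQ = 0.400 × 3.66e-06 = 1.46e-06.

1.46e-06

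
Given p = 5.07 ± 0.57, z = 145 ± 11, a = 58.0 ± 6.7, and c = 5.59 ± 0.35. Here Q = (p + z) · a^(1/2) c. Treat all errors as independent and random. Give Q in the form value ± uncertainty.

6390 ± 718

Let u = p + z = 150. δu = √(δp² + δz²) = √(0.325 + 121) = 11.0, so δu/u = 0.0734.
Q is then a monomial in u, a, c:
δQ/Q = √((δu/u)² + (½·δa/a)² + (1·δc/c)²) = √(0.00539 + 0.00334 + 0.00392) = 0.112
Q = 6390, so δQ = 0.112 × 6390 = 718.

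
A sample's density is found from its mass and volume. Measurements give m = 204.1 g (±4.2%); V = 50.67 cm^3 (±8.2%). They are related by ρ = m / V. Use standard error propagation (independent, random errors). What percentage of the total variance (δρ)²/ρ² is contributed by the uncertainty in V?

79.2%

(δρ/ρ)² = (1·δm/m)² + (-1·δV/V)²
  m term: (1×0.0420)² = 0.00176
  V term: (-1×0.0820)² = 0.00672
Total = 0.00849. Share from V = 0.00672/0.00849 = 0.792.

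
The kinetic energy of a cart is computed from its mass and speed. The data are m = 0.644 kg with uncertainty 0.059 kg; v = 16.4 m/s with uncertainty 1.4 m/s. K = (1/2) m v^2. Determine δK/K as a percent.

19.4%

Relative error in a monomial: (δK/K)² = Σ (nᵢ · δxᵢ/xᵢ)².
  (1·δm/m)² = (1×0.0916)² = 0.00839;  (2·δv/v)² = (2×0.0854)² = 0.0291
δK/K = √(0.0375) = 0.194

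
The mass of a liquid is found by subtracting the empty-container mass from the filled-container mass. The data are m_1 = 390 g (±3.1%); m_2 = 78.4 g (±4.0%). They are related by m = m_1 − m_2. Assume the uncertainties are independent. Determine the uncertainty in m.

Absolute uncertainties add in quadrature for a linear combination:
  (δm_1)² = 146;  (δm_2)² = 9.83
δm = √(156) = 12.5 g

12.5 g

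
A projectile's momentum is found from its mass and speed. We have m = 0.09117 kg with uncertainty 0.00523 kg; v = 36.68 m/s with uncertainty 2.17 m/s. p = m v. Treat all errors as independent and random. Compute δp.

Since p is a product/quotient, work with relative uncertainties:
  (1·δm/m)² = (1×0.0574)² = 0.00329;  (1·δv/v)² = (1×0.0592)² = 0.00350
δp/p = √(0.00679) = 0.0824
p = 3.344 kg·m/s, so δp = 0.0824 × 3.344 = 0.276 kg·m/s.

0.276 kg·m/s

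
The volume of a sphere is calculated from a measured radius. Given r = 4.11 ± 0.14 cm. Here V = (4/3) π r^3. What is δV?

Relative error in a monomial: (δV/V)² = Σ (nᵢ · δxᵢ/xᵢ)².
  (3·δr/r)² = (3×0.0341)² = 0.0104
δV/V = √(0.0104) = 0.102
V = 291 cm^3, so δV = 0.102 × 291 = 29.7 cm^3.

29.7 cm^3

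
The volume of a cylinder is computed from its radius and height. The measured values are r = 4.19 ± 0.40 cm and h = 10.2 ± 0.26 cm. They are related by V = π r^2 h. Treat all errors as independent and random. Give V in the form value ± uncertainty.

For a monomial V ∝ r^2, h, fractional errors add in quadrature:
  (2·δr/r)² = (2×0.0955)² = 0.0365;  (1·δh/h)² = (1×0.0255)² = 0.000650
δV/V = √(0.0371) = 0.193
V = 563 cm^3, so δV = 0.193 × 563 = 108 cm^3.

563 ± 108 cm^3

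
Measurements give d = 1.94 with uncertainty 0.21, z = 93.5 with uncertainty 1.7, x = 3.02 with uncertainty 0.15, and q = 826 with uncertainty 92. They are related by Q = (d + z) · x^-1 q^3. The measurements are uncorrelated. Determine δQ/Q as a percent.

33.8%

Let u = d + z = 95.4. δu = √(δd² + δz²) = √(0.0441 + 2.89) = 1.71, so δu/u = 0.0179.
Q is then a monomial in u, x, q:
δQ/Q = √((δu/u)² + (-1·δx/x)² + (3·δq/q)²) = √(0.000322 + 0.00247 + 0.112) = 0.338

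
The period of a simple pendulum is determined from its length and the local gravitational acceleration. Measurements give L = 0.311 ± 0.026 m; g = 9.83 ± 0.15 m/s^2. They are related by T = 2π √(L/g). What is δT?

Products/powers → add relative errors in quadrature, weighted by exponent:
  (½·δL/L)² = (0.5×0.0836)² = 0.00175;  (−½·δg/g)² = (-0.5×0.0153)² = 5.82e-05
δT/T = √(0.00181) = 0.0425
T = 1.12 s, so δT = 0.0425 × 1.12 = 0.0475 s.

0.0475 s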